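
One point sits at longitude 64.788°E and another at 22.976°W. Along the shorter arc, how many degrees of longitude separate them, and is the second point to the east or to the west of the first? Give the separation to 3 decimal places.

87.764° west

Raw difference: -22.976 − 64.788 = -87.764°.
Normalise into (−180°, 180°]: -87.764° stays -87.764°.
Negative ⇒ the second point lies to the west; separation 87.764°.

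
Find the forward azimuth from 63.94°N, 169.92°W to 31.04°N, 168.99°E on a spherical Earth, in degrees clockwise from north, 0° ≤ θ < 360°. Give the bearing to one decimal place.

Δλ = 168.99 − -169.92 = 338.91°; wrapped into (−180°, 180°]: -21.09°.
θ = atan2( sin Δλ · cos φ₂ , cos φ₁ · sin φ₂ − sin φ₁ · cos φ₂ · cos Δλ )
  = atan2(-0.30831, -0.49162) = -147.907° → normalised to [0°, 360°): 212.093°.

212.1°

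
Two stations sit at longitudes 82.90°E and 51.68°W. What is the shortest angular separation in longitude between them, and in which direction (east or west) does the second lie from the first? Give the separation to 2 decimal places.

134.58° west

Raw difference: -51.68 − 82.90 = -134.58°.
Normalise into (−180°, 180°]: -134.58° stays -134.58°.
Negative ⇒ the second point lies to the west; separation 134.58°.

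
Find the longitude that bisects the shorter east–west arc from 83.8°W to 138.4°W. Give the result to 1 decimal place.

Signed shortest Δλ from -83.8° to -138.4° is -54.6°.
Midpoint longitude = -83.8° + (-54.6°)/2 = -83.8° − 27.3° = -111.1°.

111.1°W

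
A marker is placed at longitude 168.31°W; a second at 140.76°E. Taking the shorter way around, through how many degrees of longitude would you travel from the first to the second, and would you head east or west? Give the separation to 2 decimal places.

50.93° west

Raw difference: 140.76 − -168.31 = 309.07°.
Normalise into (−180°, 180°]: 309.07° − 360° = -50.93°.
Negative ⇒ the second point lies to the west; separation 50.93°.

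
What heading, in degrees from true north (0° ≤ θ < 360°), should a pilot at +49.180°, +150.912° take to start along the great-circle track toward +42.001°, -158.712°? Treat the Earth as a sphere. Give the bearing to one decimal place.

Δλ = -158.712 − 150.912 = -309.624°; wrapped into (−180°, 180°]: 50.376°.
θ = atan2( sin Δλ · cos φ₂ , cos φ₁ · sin φ₂ − sin φ₁ · cos φ₂ · cos Δλ )
  = atan2(0.57240, 0.07875) = 82.166° → normalised to [0°, 360°): 82.166°.

82.2°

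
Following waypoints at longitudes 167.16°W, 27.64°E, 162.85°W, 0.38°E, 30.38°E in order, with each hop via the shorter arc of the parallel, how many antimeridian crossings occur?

2

Leg 1: -167.16° → +27.64°, shortest Δλ = -165.2° (west) — crosses 180°.
Leg 2: +27.64° → -162.85°, shortest Δλ = 169.51° (east) — crosses 180°.
Leg 3: -162.85° → +0.38°, shortest Δλ = 163.23° (east) — does not cross 180°.
Leg 4: +0.38° → +30.38°, shortest Δλ = 30.0° (east) — does not cross 180°.
Total crossings: 2.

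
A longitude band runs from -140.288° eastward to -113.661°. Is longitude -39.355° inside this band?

Band width going east from -140.288° to -113.661°: ((-113.661 − -140.288) mod 360) = 26.627°.
Offset of -39.355° east of the west edge: ((-39.355 − -140.288) mod 360) = 100.933°.
100.933° > 26.627° ⇒ outside.

No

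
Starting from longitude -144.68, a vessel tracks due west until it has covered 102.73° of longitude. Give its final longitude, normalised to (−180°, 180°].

+112.59°

Start at -144.68°; shift −102.73° → -247.41°.
-247.41° lies outside (−180°, 180°]; add 360° → +112.59°.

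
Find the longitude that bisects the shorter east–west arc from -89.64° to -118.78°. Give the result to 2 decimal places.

-104.21°

Signed shortest Δλ from -89.64° to -118.78° is -29.14°.
Midpoint longitude = -89.64° + (-29.14°)/2 = -89.64° − 14.57° = -104.21°.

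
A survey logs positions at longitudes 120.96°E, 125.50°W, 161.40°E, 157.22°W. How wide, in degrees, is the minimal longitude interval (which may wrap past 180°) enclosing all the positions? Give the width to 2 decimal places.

113.54°

Sort the longitudes: -157.22°, -125.50°, +120.96°, +161.40°.
Eastward gaps between consecutive values (wrapping around): 31.72°, 246.46°, 40.44°, 41.38°.
Largest gap = 246.46° ⇒ minimal covering band is its complement: 360° − 246.46° = 113.54°.
Band runs from +120.96° eastward to -125.50°, crossing the antimeridian.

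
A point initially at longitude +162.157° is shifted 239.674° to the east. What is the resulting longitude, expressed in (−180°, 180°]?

+41.831°

Start at +162.157°; shift +239.674° → +401.831°.
+401.831° lies outside (−180°, 180°]; subtract 360° → +41.831°.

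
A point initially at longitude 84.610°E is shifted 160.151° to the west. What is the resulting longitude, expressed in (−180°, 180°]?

75.541°W

Start at +84.610°; shift −160.151° → -75.541°.
-75.541° already lies in (−180°, 180°].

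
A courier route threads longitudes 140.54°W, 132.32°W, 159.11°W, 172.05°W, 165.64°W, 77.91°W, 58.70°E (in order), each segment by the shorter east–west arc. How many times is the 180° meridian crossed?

Leg 1: -140.54° → -132.32°, shortest Δλ = 8.22° (east) — does not cross 180°.
Leg 2: -132.32° → -159.11°, shortest Δλ = -26.79° (west) — does not cross 180°.
Leg 3: -159.11° → -172.05°, shortest Δλ = -12.94° (west) — does not cross 180°.
Leg 4: -172.05° → -165.64°, shortest Δλ = 6.41° (east) — does not cross 180°.
Leg 5: -165.64° → -77.91°, shortest Δλ = 87.73° (east) — does not cross 180°.
Leg 6: -77.91° → +58.70°, shortest Δλ = 136.61° (east) — does not cross 180°.
Total crossings: 0.

0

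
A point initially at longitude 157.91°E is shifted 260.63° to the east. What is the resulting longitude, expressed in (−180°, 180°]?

58.54°E

Start at +157.91°; shift +260.63° → +418.54°.
+418.54° lies outside (−180°, 180°]; subtract 360° → +58.54°.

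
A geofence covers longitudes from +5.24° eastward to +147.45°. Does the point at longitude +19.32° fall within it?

Band width going east from +5.24° to +147.45°: ((147.45 − 5.24) mod 360) = 142.21°.
Offset of +19.32° east of the west edge: ((19.32 − 5.24) mod 360) = 14.08°.
14.08° ≤ 142.21° ⇒ inside.

Yes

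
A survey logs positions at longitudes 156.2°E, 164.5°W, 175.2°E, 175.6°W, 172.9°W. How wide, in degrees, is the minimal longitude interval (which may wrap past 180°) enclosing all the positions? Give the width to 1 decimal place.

Sort the longitudes: -175.6°, -172.9°, -164.5°, +156.2°, +175.2°.
Eastward gaps between consecutive values (wrapping around): 2.7°, 8.4°, 320.7°, 19.0°, 9.2°.
Largest gap = 320.7° ⇒ minimal covering band is its complement: 360° − 320.7° = 39.3°.
Band runs from +156.2° eastward to -164.5°, crossing the antimeridian.

39.3°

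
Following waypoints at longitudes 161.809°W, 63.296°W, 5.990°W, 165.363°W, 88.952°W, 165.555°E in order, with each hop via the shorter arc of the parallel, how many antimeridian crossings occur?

Leg 1: -161.809° → -63.296°, shortest Δλ = 98.513° (east) — does not cross 180°.
Leg 2: -63.296° → -5.990°, shortest Δλ = 57.306° (east) — does not cross 180°.
Leg 3: -5.990° → -165.363°, shortest Δλ = -159.373° (west) — does not cross 180°.
Leg 4: -165.363° → -88.952°, shortest Δλ = 76.411° (east) — does not cross 180°.
Leg 5: -88.952° → +165.555°, shortest Δλ = -105.493° (west) — crosses 180°.
Total crossings: 1.

1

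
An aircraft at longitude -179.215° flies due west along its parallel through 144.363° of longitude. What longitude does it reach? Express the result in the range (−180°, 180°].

Start at -179.215°; shift −144.363° → -323.578°.
-323.578° lies outside (−180°, 180°]; add 360° → +36.422°.

+36.422°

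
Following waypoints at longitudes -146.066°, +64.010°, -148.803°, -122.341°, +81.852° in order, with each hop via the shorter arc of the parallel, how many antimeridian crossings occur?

3

Leg 1: -146.066° → +64.010°, shortest Δλ = -149.924° (west) — crosses 180°.
Leg 2: +64.010° → -148.803°, shortest Δλ = 147.187° (east) — crosses 180°.
Leg 3: -148.803° → -122.341°, shortest Δλ = 26.462° (east) — does not cross 180°.
Leg 4: -122.341° → +81.852°, shortest Δλ = -155.807° (west) — crosses 180°.
Total crossings: 3.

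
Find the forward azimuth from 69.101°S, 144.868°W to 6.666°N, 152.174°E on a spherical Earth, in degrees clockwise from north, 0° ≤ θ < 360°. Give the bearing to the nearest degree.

Δλ = 152.174 − -144.868 = 297.042°; wrapped into (−180°, 180°]: -62.958°.
θ = atan2( sin Δλ · cos φ₂ , cos φ₁ · sin φ₂ − sin φ₁ · cos φ₂ · cos Δλ )
  = atan2(-0.88465, 0.46327) = -62.360° → normalised to [0°, 360°): 297.640°.

298°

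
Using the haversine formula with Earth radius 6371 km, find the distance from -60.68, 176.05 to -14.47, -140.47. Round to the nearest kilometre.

6206 km

Δλ = -140.47 − 176.05 = -316.52°; wrapped into (−180°, 180°]: 43.48°.
Δφ = -14.47 − -60.68 = 46.21°.
a = sin²(Δφ/2) + cos φ₁ · cos φ₂ · sin²(Δλ/2) = 0.219042.
c = 2·atan2(√a, √(1−a)) = 0.97410 rad → d = 6371·c ≈ 6205.96 km.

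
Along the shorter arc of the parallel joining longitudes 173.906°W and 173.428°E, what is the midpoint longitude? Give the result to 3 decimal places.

179.761°E

Signed shortest Δλ from -173.906° to +173.428° is -12.666°.
Midpoint longitude = -173.906° + (-12.666°)/2 = -173.906° − 6.333° = -180.239°.
Normalise into (−180°, 180°]: +179.761°.
(The naïve average (-173.906 + +173.428)/2 = -0.239° is on the wrong side of the globe.)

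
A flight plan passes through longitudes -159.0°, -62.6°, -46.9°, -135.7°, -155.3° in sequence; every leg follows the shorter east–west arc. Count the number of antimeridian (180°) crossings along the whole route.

0

Leg 1: -159.0° → -62.6°, shortest Δλ = 96.4° (east) — does not cross 180°.
Leg 2: -62.6° → -46.9°, shortest Δλ = 15.7° (east) — does not cross 180°.
Leg 3: -46.9° → -135.7°, shortest Δλ = -88.8° (west) — does not cross 180°.
Leg 4: -135.7° → -155.3°, shortest Δλ = -19.6° (west) — does not cross 180°.
Total crossings: 0.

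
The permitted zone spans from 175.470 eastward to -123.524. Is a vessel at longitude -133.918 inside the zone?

Band width going east from +175.470° to -123.524°: ((-123.524 − 175.470) mod 360) = 61.006°.
Offset of -133.918° east of the west edge: ((-133.918 − 175.470) mod 360) = 50.612°.
50.612° ≤ 61.006° ⇒ inside.

Yes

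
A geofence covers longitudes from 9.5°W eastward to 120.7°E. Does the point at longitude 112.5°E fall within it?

Yes

Band width going east from -9.5° to +120.7°: ((120.7 − -9.5) mod 360) = 130.2°.
Offset of +112.5° east of the west edge: ((112.5 − -9.5) mod 360) = 122.0°.
122.0° ≤ 130.2° ⇒ inside.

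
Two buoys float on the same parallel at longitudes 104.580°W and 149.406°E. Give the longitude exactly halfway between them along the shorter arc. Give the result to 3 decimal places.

157.587°W

Signed shortest Δλ from -104.580° to +149.406° is -106.014°.
Midpoint longitude = -104.580° + (-106.014°)/2 = -104.580° − 53.007° = -157.587°.
(The naïve average (-104.580 + +149.406)/2 = 22.413° is on the wrong side of the globe.)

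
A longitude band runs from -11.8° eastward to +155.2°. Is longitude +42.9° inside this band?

Band width going east from -11.8° to +155.2°: ((155.2 − -11.8) mod 360) = 167.0°.
Offset of +42.9° east of the west edge: ((42.9 − -11.8) mod 360) = 54.7°.
54.7° ≤ 167.0° ⇒ inside.

Yes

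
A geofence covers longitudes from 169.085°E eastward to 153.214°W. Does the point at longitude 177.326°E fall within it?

Yes

Band width going east from +169.085° to -153.214°: ((-153.214 − 169.085) mod 360) = 37.701°.
Offset of +177.326° east of the west edge: ((177.326 − 169.085) mod 360) = 8.241°.
8.241° ≤ 37.701° ⇒ inside.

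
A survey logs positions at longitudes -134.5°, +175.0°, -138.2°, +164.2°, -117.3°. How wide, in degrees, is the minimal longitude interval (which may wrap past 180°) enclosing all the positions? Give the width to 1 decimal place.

78.5°

Sort the longitudes: -138.2°, -134.5°, -117.3°, +164.2°, +175.0°.
Eastward gaps between consecutive values (wrapping around): 3.7°, 17.2°, 281.5°, 10.8°, 46.8°.
Largest gap = 281.5° ⇒ minimal covering band is its complement: 360° − 281.5° = 78.5°.
Band runs from +164.2° eastward to -117.3°, crossing the antimeridian.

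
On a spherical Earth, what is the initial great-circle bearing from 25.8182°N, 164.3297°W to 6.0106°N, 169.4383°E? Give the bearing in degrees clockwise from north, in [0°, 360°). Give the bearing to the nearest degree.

Δλ = 169.4383 − -164.3297 = 333.7680°; wrapped into (−180°, 180°]: -26.2320°.
θ = atan2( sin Δλ · cos φ₂ , cos φ₁ · sin φ₂ − sin φ₁ · cos φ₂ · cos Δλ )
  = atan2(-0.43958, -0.29426) = -123.799° → normalised to [0°, 360°): 236.201°.

236°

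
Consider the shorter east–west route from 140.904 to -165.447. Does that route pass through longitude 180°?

Naïve |-165.447 − 140.904| = 306.351° > 180°, so the shorter arc goes the other way round — across 180°.
Signed shortest Δλ = ((-165.447 − 140.904 + 180) mod 360) − 180 = 53.649°.
Going east by 53.649° from +140.904° passes through 180° before reaching -165.447°.

Yes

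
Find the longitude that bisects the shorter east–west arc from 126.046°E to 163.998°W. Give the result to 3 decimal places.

Signed shortest Δλ from +126.046° to -163.998° is +69.956°.
Midpoint longitude = +126.046° + (+69.956°)/2 = +126.046° + 34.978° = +161.024°.
(The naïve average (+126.046 + -163.998)/2 = -18.976° is on the wrong side of the globe.)

161.024°E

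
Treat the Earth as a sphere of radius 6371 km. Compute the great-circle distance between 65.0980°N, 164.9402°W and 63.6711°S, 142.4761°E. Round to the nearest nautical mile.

8068 nmi

Δλ = 142.4761 − -164.9402 = 307.4163°; wrapped into (−180°, 180°]: -52.5837°.
Δφ = -63.6711 − 65.0980 = -128.7691°.
a = sin²(Δφ/2) + cos φ₁ · cos φ₂ · sin²(Δλ/2) = 0.849733.
c = 2·atan2(√a, √(1−a)) = 2.34545 rad → d = 6371·c ≈ 14942.83 km ≈ 8068.48 nmi.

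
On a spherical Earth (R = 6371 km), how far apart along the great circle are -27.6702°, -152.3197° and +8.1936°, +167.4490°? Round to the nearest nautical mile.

Δλ = 167.4490 − -152.3197 = 319.7687°; wrapped into (−180°, 180°]: -40.2313°.
Δφ = 8.1936 − -27.6702 = 35.8638°.
a = sin²(Δφ/2) + cos φ₁ · cos φ₂ · sin²(Δλ/2) = 0.198476.
c = 2·atan2(√a, √(1−a)) = 0.92348 rad → d = 6371·c ≈ 5883.49 km ≈ 3176.83 nmi.

3177 nmi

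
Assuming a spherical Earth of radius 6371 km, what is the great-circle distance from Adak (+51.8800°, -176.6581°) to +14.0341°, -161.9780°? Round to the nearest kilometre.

4407 km

Δλ = -161.9780 − -176.6581 = 14.6801°.
Δφ = 14.0341 − 51.8800 = -37.8459°.
a = sin²(Δφ/2) + cos φ₁ · cos φ₂ · sin²(Δλ/2) = 0.114943.
c = 2·atan2(√a, √(1−a)) = 0.69178 rad → d = 6371·c ≈ 4407.31 km.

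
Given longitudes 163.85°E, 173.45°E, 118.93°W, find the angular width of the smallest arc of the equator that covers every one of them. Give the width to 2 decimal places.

Sort the longitudes: -118.93°, +163.85°, +173.45°.
Eastward gaps between consecutive values (wrapping around): 282.78°, 9.60°, 67.62°.
Largest gap = 282.78° ⇒ minimal covering band is its complement: 360° − 282.78° = 77.22°.
Band runs from +163.85° eastward to -118.93°, crossing the antimeridian.

77.22°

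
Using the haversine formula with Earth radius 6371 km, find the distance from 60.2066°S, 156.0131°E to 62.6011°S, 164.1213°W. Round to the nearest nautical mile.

1136 nmi

Δλ = -164.1213 − 156.0131 = -320.1344°; wrapped into (−180°, 180°]: 39.8656°.
Δφ = -62.6011 − -60.2066 = -2.3945°.
a = sin²(Δφ/2) + cos φ₁ · cos φ₂ · sin²(Δλ/2) = 0.027012.
c = 2·atan2(√a, √(1−a)) = 0.33020 rad → d = 6371·c ≈ 2103.72 km ≈ 1135.92 nmi.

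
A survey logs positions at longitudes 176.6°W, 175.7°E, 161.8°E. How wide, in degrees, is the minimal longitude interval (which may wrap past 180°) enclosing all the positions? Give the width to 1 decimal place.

Sort the longitudes: -176.6°, +161.8°, +175.7°.
Eastward gaps between consecutive values (wrapping around): 338.4°, 13.9°, 7.7°.
Largest gap = 338.4° ⇒ minimal covering band is its complement: 360° − 338.4° = 21.6°.
Band runs from +161.8° eastward to -176.6°, crossing the antimeridian.

21.6°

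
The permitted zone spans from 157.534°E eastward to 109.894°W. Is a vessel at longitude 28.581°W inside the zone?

Band width going east from +157.534° to -109.894°: ((-109.894 − 157.534) mod 360) = 92.572°.
Offset of -28.581° east of the west edge: ((-28.581 − 157.534) mod 360) = 173.885°.
173.885° > 92.572° ⇒ outside.

No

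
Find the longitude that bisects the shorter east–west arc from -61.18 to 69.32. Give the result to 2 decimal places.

Signed shortest Δλ from -61.18° to +69.32° is +130.50°.
Midpoint longitude = -61.18° + (+130.50°)/2 = -61.18° + 65.25° = +4.07°.

+4.07°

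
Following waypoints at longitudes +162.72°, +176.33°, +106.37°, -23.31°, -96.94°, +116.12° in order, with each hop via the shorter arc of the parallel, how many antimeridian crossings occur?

1

Leg 1: +162.72° → +176.33°, shortest Δλ = 13.61° (east) — does not cross 180°.
Leg 2: +176.33° → +106.37°, shortest Δλ = -69.96° (west) — does not cross 180°.
Leg 3: +106.37° → -23.31°, shortest Δλ = -129.68° (west) — does not cross 180°.
Leg 4: -23.31° → -96.94°, shortest Δλ = -73.63° (west) — does not cross 180°.
Leg 5: -96.94° → +116.12°, shortest Δλ = -146.94° (west) — crosses 180°.
Total crossings: 1.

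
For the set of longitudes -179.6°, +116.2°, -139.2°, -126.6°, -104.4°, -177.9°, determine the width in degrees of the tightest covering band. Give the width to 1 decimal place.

139.4°

Sort the longitudes: -179.6°, -177.9°, -139.2°, -126.6°, -104.4°, +116.2°.
Eastward gaps between consecutive values (wrapping around): 1.7°, 38.7°, 12.6°, 22.2°, 220.6°, 64.2°.
Largest gap = 220.6° ⇒ minimal covering band is its complement: 360° − 220.6° = 139.4°.
Band runs from +116.2° eastward to -104.4°, crossing the antimeridian.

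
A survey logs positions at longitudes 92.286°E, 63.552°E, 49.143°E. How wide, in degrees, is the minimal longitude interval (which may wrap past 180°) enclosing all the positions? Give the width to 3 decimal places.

43.143°

Sort the longitudes: +49.143°, +63.552°, +92.286°.
Eastward gaps between consecutive values (wrapping around): 14.409°, 28.734°, 316.857°.
Largest gap = 316.857° ⇒ minimal covering band is its complement: 360° − 316.857° = 43.143°.
Band runs from +49.143° eastward to +92.286°.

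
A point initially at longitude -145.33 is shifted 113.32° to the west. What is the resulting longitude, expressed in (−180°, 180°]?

+101.35°

Start at -145.33°; shift −113.32° → -258.65°.
-258.65° lies outside (−180°, 180°]; add 360° → +101.35°.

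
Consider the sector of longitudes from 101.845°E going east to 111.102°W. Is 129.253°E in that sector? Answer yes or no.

Yes

Band width going east from +101.845° to -111.102°: ((-111.102 − 101.845) mod 360) = 147.053°.
Offset of +129.253° east of the west edge: ((129.253 − 101.845) mod 360) = 27.408°.
27.408° ≤ 147.053° ⇒ inside.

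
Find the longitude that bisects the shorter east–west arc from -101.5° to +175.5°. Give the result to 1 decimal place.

-143.0°

Signed shortest Δλ from -101.5° to +175.5° is -83.0°.
Midpoint longitude = -101.5° + (-83.0°)/2 = -101.5° − 41.5° = -143.0°.
(The naïve average (-101.5 + +175.5)/2 = 37.0° is on the wrong side of the globe.)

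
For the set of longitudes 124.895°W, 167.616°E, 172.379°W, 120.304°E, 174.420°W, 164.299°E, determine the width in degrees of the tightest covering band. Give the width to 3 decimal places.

Sort the longitudes: -174.420°, -172.379°, -124.895°, +120.304°, +164.299°, +167.616°.
Eastward gaps between consecutive values (wrapping around): 2.041°, 47.484°, 245.199°, 43.995°, 3.317°, 17.964°.
Largest gap = 245.199° ⇒ minimal covering band is its complement: 360° − 245.199° = 114.801°.
Band runs from +120.304° eastward to -124.895°, crossing the antimeridian.

114.801°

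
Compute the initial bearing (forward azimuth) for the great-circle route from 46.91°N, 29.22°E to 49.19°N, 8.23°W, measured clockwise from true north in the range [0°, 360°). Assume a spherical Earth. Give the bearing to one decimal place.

Δλ = -8.23 − 29.22 = -37.45°.
θ = atan2( sin Δλ · cos φ₂ , cos φ₁ · sin φ₂ − sin φ₁ · cos φ₂ · cos Δλ )
  = atan2(-0.39741, 0.13816) = -70.830° → normalised to [0°, 360°): 289.170°.

289.2°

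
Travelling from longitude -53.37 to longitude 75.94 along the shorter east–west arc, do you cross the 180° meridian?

No

Signed shortest Δλ = ((75.94 − -53.37 + 180) mod 360) − 180 = 129.31°.
Going east by 129.31° from -53.37° reaches +75.94° without touching 180°.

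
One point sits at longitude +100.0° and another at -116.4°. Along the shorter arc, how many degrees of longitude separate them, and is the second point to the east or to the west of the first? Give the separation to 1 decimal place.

Raw difference: -116.4 − 100.0 = -216.4°.
Normalise into (−180°, 180°]: -216.4° + 360° = 143.6°.
Positive ⇒ the second point lies to the east; separation 143.6°.

143.6° east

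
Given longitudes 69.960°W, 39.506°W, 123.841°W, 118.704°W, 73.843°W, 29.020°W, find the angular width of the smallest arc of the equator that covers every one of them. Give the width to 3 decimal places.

94.821°

Sort the longitudes: -123.841°, -118.704°, -73.843°, -69.960°, -39.506°, -29.020°.
Eastward gaps between consecutive values (wrapping around): 5.137°, 44.861°, 3.883°, 30.454°, 10.486°, 265.179°.
Largest gap = 265.179° ⇒ minimal covering band is its complement: 360° − 265.179° = 94.821°.
Band runs from -123.841° eastward to -29.020°.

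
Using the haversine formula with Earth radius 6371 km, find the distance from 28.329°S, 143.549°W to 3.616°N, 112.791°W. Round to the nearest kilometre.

Δλ = -112.791 − -143.549 = 30.758°.
Δφ = 3.616 − -28.329 = 31.945°.
a = sin²(Δφ/2) + cos φ₁ · cos φ₂ · sin²(Δλ/2) = 0.137508.
c = 2·atan2(√a, √(1−a)) = 0.75978 rad → d = 6371·c ≈ 4840.59 km.

4841 km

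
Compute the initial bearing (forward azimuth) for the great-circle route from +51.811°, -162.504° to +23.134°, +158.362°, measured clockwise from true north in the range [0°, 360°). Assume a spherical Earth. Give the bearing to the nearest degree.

Δλ = 158.362 − -162.504 = 320.866°; wrapped into (−180°, 180°]: -39.134°.
θ = atan2( sin Δλ · cos φ₂ , cos φ₁ · sin φ₂ − sin φ₁ · cos φ₂ · cos Δλ )
  = atan2(-0.58039, -0.31773) = -118.699° → normalised to [0°, 360°): 241.301°.

241°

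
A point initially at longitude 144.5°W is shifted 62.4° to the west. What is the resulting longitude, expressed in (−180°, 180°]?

Start at -144.5°; shift −62.4° → -206.9°.
-206.9° lies outside (−180°, 180°]; add 360° → +153.1°.

153.1°E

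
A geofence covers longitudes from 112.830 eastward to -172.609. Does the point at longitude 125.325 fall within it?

Yes

Band width going east from +112.830° to -172.609°: ((-172.609 − 112.830) mod 360) = 74.561°.
Offset of +125.325° east of the west edge: ((125.325 − 112.830) mod 360) = 12.495°.
12.495° ≤ 74.561° ⇒ inside.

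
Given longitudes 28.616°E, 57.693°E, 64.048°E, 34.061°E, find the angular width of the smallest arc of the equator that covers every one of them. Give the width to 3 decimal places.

Sort the longitudes: +28.616°, +34.061°, +57.693°, +64.048°.
Eastward gaps between consecutive values (wrapping around): 5.445°, 23.632°, 6.355°, 324.568°.
Largest gap = 324.568° ⇒ minimal covering band is its complement: 360° − 324.568° = 35.432°.
Band runs from +28.616° eastward to +64.048°.

35.432°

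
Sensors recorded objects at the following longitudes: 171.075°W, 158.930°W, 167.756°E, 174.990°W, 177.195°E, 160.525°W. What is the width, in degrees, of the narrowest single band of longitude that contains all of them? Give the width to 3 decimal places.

Sort the longitudes: -174.990°, -171.075°, -160.525°, -158.930°, +167.756°, +177.195°.
Eastward gaps between consecutive values (wrapping around): 3.915°, 10.550°, 1.595°, 326.686°, 9.439°, 7.815°.
Largest gap = 326.686° ⇒ minimal covering band is its complement: 360° − 326.686° = 33.314°.
Band runs from +167.756° eastward to -158.930°, crossing the antimeridian.

33.314°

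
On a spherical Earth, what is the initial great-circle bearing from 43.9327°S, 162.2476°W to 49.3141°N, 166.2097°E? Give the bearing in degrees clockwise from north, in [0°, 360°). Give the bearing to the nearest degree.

340°

Δλ = 166.2097 − -162.2476 = 328.4573°; wrapped into (−180°, 180°]: -31.5427°.
θ = atan2( sin Δλ · cos φ₂ , cos φ₁ · sin φ₂ − sin φ₁ · cos φ₂ · cos Δλ )
  = atan2(-0.34104, 0.93157) = -20.107° → normalised to [0°, 360°): 339.893°.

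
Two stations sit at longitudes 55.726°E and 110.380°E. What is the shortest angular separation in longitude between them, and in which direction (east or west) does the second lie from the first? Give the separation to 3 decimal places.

Raw difference: 110.380 − 55.726 = 54.654°.
Normalise into (−180°, 180°]: 54.654° stays 54.654°.
Positive ⇒ the second point lies to the east; separation 54.654°.

54.654° east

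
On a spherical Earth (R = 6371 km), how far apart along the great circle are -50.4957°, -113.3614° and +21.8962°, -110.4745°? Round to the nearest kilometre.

Δλ = -110.4745 − -113.3614 = 2.8869°.
Δφ = 21.8962 − -50.4957 = 72.3919°.
a = sin²(Δφ/2) + cos φ₁ · cos φ₂ · sin²(Δλ/2) = 0.349122.
c = 2·atan2(√a, √(1−a)) = 1.26426 rad → d = 6371·c ≈ 8054.62 km.

8055 km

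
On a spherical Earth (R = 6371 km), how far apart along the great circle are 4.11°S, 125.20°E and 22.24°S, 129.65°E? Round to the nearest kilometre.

2072 km

Δλ = 129.65 − 125.20 = 4.45°.
Δφ = -22.24 − -4.11 = -18.13°.
a = sin²(Δφ/2) + cos φ₁ · cos φ₂ · sin²(Δλ/2) = 0.026215.
c = 2·atan2(√a, √(1−a)) = 0.32525 rad → d = 6371·c ≈ 2072.19 km.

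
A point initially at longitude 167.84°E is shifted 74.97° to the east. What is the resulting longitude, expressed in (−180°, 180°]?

Start at +167.84°; shift +74.97° → +242.81°.
+242.81° lies outside (−180°, 180°]; subtract 360° → -117.19°.

117.19°W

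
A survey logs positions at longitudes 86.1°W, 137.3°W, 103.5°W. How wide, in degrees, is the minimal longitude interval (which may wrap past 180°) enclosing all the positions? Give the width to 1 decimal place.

51.2°

Sort the longitudes: -137.3°, -103.5°, -86.1°.
Eastward gaps between consecutive values (wrapping around): 33.8°, 17.4°, 308.8°.
Largest gap = 308.8° ⇒ minimal covering band is its complement: 360° − 308.8° = 51.2°.
Band runs from -137.3° eastward to -86.1°.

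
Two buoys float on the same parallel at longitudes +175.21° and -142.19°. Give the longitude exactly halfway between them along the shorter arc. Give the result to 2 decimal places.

-163.49°

Signed shortest Δλ from +175.21° to -142.19° is +42.60°.
Midpoint longitude = +175.21° + (+42.60°)/2 = +175.21° + 21.30° = +196.51°.
Normalise into (−180°, 180°]: -163.49°.
(The naïve average (+175.21 + -142.19)/2 = 16.51° is on the wrong side of the globe.)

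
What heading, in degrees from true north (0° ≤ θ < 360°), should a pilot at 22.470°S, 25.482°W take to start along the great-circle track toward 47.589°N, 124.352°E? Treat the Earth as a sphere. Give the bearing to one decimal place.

36.4°

Δλ = 124.352 − -25.482 = 149.834°.
θ = atan2( sin Δλ · cos φ₂ , cos φ₁ · sin φ₂ − sin φ₁ · cos φ₂ · cos Δλ )
  = atan2(0.33891, 0.45941) = 36.417° → normalised to [0°, 360°): 36.417°.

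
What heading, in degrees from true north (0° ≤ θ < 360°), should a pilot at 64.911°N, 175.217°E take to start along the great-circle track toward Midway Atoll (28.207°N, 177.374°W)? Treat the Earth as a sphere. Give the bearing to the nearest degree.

169°

Δλ = -177.374 − 175.217 = -352.591°; wrapped into (−180°, 180°]: 7.409°.
θ = atan2( sin Δλ · cos φ₂ , cos φ₁ · sin φ₂ − sin φ₁ · cos φ₂ · cos Δλ )
  = atan2(0.11364, -0.59102) = 169.116° → normalised to [0°, 360°): 169.116°.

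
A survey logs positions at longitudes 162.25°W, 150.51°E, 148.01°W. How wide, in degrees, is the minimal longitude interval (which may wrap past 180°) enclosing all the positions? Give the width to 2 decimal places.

61.48°

Sort the longitudes: -162.25°, -148.01°, +150.51°.
Eastward gaps between consecutive values (wrapping around): 14.24°, 298.52°, 47.24°.
Largest gap = 298.52° ⇒ minimal covering band is its complement: 360° − 298.52° = 61.48°.
Band runs from +150.51° eastward to -148.01°, crossing the antimeridian.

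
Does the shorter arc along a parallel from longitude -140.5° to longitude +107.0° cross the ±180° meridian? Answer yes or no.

Naïve |107.0 − -140.5| = 247.5° > 180°, so the shorter arc goes the other way round — across 180°.
Signed shortest Δλ = ((107.0 − -140.5 + 180) mod 360) − 180 = -112.5°.
Going west by 112.5° from -140.5° passes through 180° before reaching +107.0°.

Yes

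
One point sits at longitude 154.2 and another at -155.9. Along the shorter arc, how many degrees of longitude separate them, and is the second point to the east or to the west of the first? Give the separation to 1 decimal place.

49.9° east

Raw difference: -155.9 − 154.2 = -310.1°.
Normalise into (−180°, 180°]: -310.1° + 360° = 49.9°.
Positive ⇒ the second point lies to the east; separation 49.9°.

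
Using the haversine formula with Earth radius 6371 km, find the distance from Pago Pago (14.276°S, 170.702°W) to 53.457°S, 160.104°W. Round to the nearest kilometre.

4455 km

Δλ = -160.104 − -170.702 = 10.598°.
Δφ = -53.457 − -14.276 = -39.181°.
a = sin²(Δφ/2) + cos φ₁ · cos φ₂ · sin²(Δλ/2) = 0.117345.
c = 2·atan2(√a, √(1−a)) = 0.69927 rad → d = 6371·c ≈ 4455.06 km.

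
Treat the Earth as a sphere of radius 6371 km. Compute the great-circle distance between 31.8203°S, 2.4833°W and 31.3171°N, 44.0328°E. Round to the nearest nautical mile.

4621 nmi

Δλ = 44.0328 − -2.4833 = 46.5161°.
Δφ = 31.3171 − -31.8203 = 63.1374°.
a = sin²(Δφ/2) + cos φ₁ · cos φ₂ · sin²(Δλ/2) = 0.387261.
c = 2·atan2(√a, √(1−a)) = 1.34336 rad → d = 6371·c ≈ 8558.56 km ≈ 4621.25 nmi.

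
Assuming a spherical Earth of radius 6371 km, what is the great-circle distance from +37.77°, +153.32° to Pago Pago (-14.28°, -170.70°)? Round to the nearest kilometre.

6899 km

Δλ = -170.70 − 153.32 = -324.02°; wrapped into (−180°, 180°]: 35.98°.
Δφ = -14.28 − 37.77 = -52.05°.
a = sin²(Δφ/2) + cos φ₁ · cos φ₂ · sin²(Δλ/2) = 0.265586.
c = 2·atan2(√a, √(1−a)) = 1.08283 rad → d = 6371·c ≈ 6898.73 km.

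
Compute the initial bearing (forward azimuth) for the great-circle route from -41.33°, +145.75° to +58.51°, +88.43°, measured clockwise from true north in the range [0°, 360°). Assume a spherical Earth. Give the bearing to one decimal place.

332.0°

Δλ = 88.43 − 145.75 = -57.32°.
θ = atan2( sin Δλ · cos φ₂ , cos φ₁ · sin φ₂ − sin φ₁ · cos φ₂ · cos Δλ )
  = atan2(-0.43966, 0.82659) = -28.008° → normalised to [0°, 360°): 331.992°.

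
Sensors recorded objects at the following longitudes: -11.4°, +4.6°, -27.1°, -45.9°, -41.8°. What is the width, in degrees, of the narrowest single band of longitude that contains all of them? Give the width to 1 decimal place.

50.5°

Sort the longitudes: -45.9°, -41.8°, -27.1°, -11.4°, +4.6°.
Eastward gaps between consecutive values (wrapping around): 4.1°, 14.7°, 15.7°, 16.0°, 309.5°.
Largest gap = 309.5° ⇒ minimal covering band is its complement: 360° − 309.5° = 50.5°.
Band runs from -45.9° eastward to +4.6°.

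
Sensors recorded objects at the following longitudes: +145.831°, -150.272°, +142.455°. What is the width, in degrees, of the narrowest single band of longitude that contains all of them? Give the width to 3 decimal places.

67.273°

Sort the longitudes: -150.272°, +142.455°, +145.831°.
Eastward gaps between consecutive values (wrapping around): 292.727°, 3.376°, 63.897°.
Largest gap = 292.727° ⇒ minimal covering band is its complement: 360° − 292.727° = 67.273°.
Band runs from +142.455° eastward to -150.272°, crossing the antimeridian.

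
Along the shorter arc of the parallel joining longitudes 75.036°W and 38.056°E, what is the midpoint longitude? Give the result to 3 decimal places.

18.490°W

Signed shortest Δλ from -75.036° to +38.056° is +113.092°.
Midpoint longitude = -75.036° + (+113.092°)/2 = -75.036° + 56.546° = -18.490°.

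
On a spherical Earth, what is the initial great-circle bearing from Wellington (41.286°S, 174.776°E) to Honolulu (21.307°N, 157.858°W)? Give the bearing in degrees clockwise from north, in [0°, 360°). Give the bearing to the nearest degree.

28°

Δλ = -157.858 − 174.776 = -332.634°; wrapped into (−180°, 180°]: 27.366°.
θ = atan2( sin Δλ · cos φ₂ , cos φ₁ · sin φ₂ − sin φ₁ · cos φ₂ · cos Δλ )
  = atan2(0.42825, 0.81897) = 27.606° → normalised to [0°, 360°): 27.606°.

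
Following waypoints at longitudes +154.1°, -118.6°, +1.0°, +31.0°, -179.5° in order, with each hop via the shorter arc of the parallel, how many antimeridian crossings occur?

Leg 1: +154.1° → -118.6°, shortest Δλ = 87.3° (east) — crosses 180°.
Leg 2: -118.6° → +1.0°, shortest Δλ = 119.6° (east) — does not cross 180°.
Leg 3: +1.0° → +31.0°, shortest Δλ = 30.0° (east) — does not cross 180°.
Leg 4: +31.0° → -179.5°, shortest Δλ = 149.5° (east) — crosses 180°.
Total crossings: 2.

2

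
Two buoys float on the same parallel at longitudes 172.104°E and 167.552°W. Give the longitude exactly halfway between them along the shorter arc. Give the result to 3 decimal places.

Signed shortest Δλ from +172.104° to -167.552° is +20.344°.
Midpoint longitude = +172.104° + (+20.344°)/2 = +172.104° + 10.172° = +182.276°.
Normalise into (−180°, 180°]: -177.724°.
(The naïve average (+172.104 + -167.552)/2 = 2.276° is on the wrong side of the globe.)

177.724°W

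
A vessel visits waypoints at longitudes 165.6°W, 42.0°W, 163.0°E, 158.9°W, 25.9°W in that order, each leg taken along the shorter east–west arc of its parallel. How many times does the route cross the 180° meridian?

Leg 1: -165.6° → -42.0°, shortest Δλ = 123.6° (east) — does not cross 180°.
Leg 2: -42.0° → +163.0°, shortest Δλ = -155.0° (west) — crosses 180°.
Leg 3: +163.0° → -158.9°, shortest Δλ = 38.1° (east) — crosses 180°.
Leg 4: -158.9° → -25.9°, shortest Δλ = 133.0° (east) — does not cross 180°.
Total crossings: 2.

2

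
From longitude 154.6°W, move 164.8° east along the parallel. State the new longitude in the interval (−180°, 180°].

Start at -154.6°; shift +164.8° → +10.2°.
+10.2° already lies in (−180°, 180°].

10.2°E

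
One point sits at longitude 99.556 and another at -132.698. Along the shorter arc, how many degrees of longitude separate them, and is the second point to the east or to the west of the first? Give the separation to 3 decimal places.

Raw difference: -132.698 − 99.556 = -232.254°.
Normalise into (−180°, 180°]: -232.254° + 360° = 127.746°.
Positive ⇒ the second point lies to the east; separation 127.746°.

127.746° east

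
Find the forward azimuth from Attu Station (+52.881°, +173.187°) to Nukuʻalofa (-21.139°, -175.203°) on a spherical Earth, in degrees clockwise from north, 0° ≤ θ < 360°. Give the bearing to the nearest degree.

169°

Δλ = -175.203 − 173.187 = -348.390°; wrapped into (−180°, 180°]: 11.610°.
θ = atan2( sin Δλ · cos φ₂ , cos φ₁ · sin φ₂ − sin φ₁ · cos φ₂ · cos Δλ )
  = atan2(0.18771, -0.94614) = 168.779° → normalised to [0°, 360°): 168.779°.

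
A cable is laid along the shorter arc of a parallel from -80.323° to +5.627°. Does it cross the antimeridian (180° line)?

No

Signed shortest Δλ = ((5.627 − -80.323 + 180) mod 360) − 180 = 85.95°.
Going east by 85.95° from -80.323° reaches +5.627° without touching 180°.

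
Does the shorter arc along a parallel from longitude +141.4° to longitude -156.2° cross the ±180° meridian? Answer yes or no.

Naïve |-156.2 − 141.4| = 297.6° > 180°, so the shorter arc goes the other way round — across 180°.
Signed shortest Δλ = ((-156.2 − 141.4 + 180) mod 360) − 180 = 62.4°.
Going east by 62.4° from +141.4° passes through 180° before reaching -156.2°.

Yes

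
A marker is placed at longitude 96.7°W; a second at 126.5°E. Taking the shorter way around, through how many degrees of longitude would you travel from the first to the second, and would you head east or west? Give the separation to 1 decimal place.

Raw difference: 126.5 − -96.7 = 223.2°.
Normalise into (−180°, 180°]: 223.2° − 360° = -136.8°.
Negative ⇒ the second point lies to the west; separation 136.8°.

136.8° west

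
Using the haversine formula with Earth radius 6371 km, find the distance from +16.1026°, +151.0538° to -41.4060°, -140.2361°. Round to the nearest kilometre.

9509 km

Δλ = -140.2361 − 151.0538 = -291.2899°; wrapped into (−180°, 180°]: 68.7101°.
Δφ = -41.4060 − 16.1026 = -57.5086°.
a = sin²(Δφ/2) + cos φ₁ · cos φ₂ · sin²(Δλ/2) = 0.460898.
c = 2·atan2(√a, √(1−a)) = 1.49251 rad → d = 6371·c ≈ 9508.80 km.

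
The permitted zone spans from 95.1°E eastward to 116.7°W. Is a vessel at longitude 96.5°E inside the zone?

Band width going east from +95.1° to -116.7°: ((-116.7 − 95.1) mod 360) = 148.2°.
Offset of +96.5° east of the west edge: ((96.5 − 95.1) mod 360) = 1.4°.
1.4° ≤ 148.2° ⇒ inside.

Yes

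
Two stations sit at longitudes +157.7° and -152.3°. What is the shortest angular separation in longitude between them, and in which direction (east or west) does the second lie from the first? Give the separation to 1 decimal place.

50.0° east

Raw difference: -152.3 − 157.7 = -310.0°.
Normalise into (−180°, 180°]: -310.0° + 360° = 50.0°.
Positive ⇒ the second point lies to the east; separation 50.0°.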